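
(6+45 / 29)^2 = 47961/841 = 57.03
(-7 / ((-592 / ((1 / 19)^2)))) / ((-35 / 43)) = -43/1068560 = 0.00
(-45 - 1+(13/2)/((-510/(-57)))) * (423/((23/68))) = -6511239/115 = -56619.47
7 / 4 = 1.75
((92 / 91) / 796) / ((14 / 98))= 23/2587 = 0.01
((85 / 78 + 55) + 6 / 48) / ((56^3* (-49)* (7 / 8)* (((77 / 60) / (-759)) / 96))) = 18152865/42824236 = 0.42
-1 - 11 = -12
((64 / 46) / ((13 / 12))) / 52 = 0.02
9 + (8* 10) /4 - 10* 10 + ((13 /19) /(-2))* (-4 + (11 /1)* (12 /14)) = -510/7 = -72.86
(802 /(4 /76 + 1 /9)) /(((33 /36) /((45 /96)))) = 3085695/1232 = 2504.62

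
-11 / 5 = -2.20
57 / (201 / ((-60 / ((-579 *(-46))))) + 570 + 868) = -570/877859 = 0.00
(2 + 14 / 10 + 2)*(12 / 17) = 324/85 = 3.81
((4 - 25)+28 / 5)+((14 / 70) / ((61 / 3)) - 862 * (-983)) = 258435836/305 = 847330.61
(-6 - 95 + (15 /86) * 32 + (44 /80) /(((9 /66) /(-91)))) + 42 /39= -7737259/16770 = -461.38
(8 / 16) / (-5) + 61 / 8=301/40 = 7.52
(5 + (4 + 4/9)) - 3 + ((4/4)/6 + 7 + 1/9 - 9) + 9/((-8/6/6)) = -322/9 = -35.78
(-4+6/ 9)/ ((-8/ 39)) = 65/4 = 16.25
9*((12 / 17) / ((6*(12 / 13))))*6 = 117/17 = 6.88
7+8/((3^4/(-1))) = 559/81 = 6.90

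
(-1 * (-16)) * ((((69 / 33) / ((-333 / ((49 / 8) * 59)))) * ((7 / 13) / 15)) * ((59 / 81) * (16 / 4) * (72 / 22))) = -878771488/70714215 = -12.43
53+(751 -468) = 336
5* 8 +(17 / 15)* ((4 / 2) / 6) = 1817/45 = 40.38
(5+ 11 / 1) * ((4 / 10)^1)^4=256/625 = 0.41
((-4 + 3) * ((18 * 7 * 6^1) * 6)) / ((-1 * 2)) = 2268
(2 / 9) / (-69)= -2/621 = 0.00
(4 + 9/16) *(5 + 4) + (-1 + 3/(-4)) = 629/16 = 39.31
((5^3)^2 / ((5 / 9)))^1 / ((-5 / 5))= -28125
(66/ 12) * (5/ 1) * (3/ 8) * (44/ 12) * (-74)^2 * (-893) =-739622785/4 = -184905696.25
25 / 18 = 1.39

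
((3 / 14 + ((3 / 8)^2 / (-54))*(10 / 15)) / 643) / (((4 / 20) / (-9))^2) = 192825/288064 = 0.67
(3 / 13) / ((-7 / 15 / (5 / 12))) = -75/364 = -0.21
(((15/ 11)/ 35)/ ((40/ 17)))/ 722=51/2223760 = 0.00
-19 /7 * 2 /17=-38/119 = -0.32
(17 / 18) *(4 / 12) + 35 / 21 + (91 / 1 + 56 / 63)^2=1368179/162 = 8445.55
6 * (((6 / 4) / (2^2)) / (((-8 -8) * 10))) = -9/640 = -0.01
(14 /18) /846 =7/7614 = 0.00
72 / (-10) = -36/5 = -7.20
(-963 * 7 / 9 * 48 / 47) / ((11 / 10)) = -359520/517 = -695.40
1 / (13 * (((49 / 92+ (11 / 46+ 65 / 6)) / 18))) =4968/41639 = 0.12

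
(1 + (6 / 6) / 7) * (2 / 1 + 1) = 3.43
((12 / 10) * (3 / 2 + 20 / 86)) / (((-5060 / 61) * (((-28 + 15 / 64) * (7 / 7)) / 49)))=21377328/483299575 = 0.04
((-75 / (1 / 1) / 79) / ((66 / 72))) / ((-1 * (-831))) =-300/240713 = 0.00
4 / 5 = 0.80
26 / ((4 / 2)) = 13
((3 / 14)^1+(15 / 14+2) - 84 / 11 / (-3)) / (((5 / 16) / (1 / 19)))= 7184/7315 = 0.98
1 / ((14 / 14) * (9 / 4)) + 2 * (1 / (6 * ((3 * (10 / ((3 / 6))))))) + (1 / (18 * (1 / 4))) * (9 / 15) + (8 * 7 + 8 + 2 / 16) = 1553/24 = 64.71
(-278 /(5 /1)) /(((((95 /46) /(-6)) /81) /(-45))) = -55934712/95 = -588786.44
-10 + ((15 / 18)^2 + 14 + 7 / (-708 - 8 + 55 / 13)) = 1560481/333108 = 4.68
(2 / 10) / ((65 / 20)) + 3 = 199/65 = 3.06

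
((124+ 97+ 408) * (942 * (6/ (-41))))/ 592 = -24021/164 = -146.47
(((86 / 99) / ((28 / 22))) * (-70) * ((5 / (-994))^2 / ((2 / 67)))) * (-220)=19806875/2223081 = 8.91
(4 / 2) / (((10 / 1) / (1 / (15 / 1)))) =1/75 = 0.01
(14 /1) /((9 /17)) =238/9 = 26.44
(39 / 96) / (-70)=-13/2240 = -0.01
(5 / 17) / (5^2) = 1/85 = 0.01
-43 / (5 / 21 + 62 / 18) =-2709/232 = -11.68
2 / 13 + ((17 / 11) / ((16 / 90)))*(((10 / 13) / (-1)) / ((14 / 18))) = -33809/4004 = -8.44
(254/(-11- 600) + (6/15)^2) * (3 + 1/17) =-15624/19975 = -0.78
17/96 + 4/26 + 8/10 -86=-529583/6240 = -84.87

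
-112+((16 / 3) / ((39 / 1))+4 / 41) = -536140/4797 = -111.77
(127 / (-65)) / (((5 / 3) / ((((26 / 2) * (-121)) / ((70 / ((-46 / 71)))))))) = -17.07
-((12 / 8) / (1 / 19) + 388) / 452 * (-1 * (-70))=-29155/452 = -64.50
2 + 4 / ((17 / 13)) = 86/17 = 5.06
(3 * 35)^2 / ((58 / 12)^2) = 396900/841 = 471.94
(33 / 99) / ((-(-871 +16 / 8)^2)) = -1/2265483 = 0.00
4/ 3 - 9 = -23/3 = -7.67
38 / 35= 1.09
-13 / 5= -2.60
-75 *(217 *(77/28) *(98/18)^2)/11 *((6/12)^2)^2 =-7537.86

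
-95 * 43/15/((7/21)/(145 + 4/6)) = -119009.67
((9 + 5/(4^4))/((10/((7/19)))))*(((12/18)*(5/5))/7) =2309/72960 = 0.03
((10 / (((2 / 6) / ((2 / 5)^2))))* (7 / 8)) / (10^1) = 21/50 = 0.42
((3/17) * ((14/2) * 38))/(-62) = -399/527 = -0.76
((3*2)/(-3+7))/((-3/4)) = -2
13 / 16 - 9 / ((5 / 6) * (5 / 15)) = -2527/80 = -31.59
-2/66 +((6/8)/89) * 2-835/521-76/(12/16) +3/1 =-101960253/1020118 = -99.95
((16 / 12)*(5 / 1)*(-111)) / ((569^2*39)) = -740/12626679 = 0.00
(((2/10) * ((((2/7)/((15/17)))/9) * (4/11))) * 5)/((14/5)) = 68/14553 = 0.00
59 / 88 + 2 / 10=0.87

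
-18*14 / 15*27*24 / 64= -1701/10 = -170.10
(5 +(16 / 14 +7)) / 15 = 92/105 = 0.88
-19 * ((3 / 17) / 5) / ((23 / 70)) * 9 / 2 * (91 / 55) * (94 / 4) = -357.10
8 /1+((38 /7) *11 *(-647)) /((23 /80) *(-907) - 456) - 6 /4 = 48489391/802774 = 60.40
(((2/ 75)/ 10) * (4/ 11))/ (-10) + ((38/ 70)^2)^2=4295791/49520625 = 0.09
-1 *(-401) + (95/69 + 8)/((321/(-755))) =8393264/22149 = 378.95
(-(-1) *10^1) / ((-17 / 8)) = -80/17 = -4.71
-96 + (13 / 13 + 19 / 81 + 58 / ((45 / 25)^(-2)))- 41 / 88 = 16517119/178200 = 92.69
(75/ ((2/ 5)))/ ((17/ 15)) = 5625/34 = 165.44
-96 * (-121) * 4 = 46464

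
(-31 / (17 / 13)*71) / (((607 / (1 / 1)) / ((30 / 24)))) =-143065/41276 = -3.47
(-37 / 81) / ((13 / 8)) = -296/1053 = -0.28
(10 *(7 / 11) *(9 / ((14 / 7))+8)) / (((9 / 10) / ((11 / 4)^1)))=4375/18 = 243.06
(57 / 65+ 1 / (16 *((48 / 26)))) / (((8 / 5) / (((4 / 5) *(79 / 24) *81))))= 16163163/133120 = 121.42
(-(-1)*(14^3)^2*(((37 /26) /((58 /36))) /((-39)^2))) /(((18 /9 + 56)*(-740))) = -941192/9238385 = -0.10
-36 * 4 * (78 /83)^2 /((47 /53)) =-46433088/323783 = -143.41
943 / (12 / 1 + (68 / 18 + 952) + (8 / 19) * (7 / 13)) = 2096289/2151874 = 0.97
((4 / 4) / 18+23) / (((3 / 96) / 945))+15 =697215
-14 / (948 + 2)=-7/475 = -0.01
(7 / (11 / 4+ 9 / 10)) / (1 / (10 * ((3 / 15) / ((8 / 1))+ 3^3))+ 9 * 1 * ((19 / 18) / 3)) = 908040/1501099 = 0.60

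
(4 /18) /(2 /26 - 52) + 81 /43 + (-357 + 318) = -9696818/261225 = -37.12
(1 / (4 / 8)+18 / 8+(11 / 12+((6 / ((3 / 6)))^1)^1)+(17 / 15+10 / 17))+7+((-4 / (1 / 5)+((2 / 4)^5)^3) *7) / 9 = 86338417/8355840 = 10.33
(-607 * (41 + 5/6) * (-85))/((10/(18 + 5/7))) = 339299039/84 = 4039274.27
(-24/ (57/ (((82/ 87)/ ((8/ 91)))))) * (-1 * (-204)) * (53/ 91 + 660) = -335190088/551 = -608330.47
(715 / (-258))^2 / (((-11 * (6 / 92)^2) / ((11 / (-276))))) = 11758175/1797228 = 6.54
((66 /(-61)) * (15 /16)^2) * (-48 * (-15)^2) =5011875/488 = 10270.24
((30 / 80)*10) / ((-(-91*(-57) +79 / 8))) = -6/8315 = 0.00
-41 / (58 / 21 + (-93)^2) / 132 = -287/7994228 = 0.00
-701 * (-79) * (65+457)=28907838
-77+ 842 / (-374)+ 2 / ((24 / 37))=-170921/2244 = -76.17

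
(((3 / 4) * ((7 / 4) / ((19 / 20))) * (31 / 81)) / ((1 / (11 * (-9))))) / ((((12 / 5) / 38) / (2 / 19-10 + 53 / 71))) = 736449175/97128 = 7582.25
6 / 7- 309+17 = -2038/7 = -291.14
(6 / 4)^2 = 9/4 = 2.25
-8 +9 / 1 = 1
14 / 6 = 7/3 = 2.33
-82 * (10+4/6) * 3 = -2624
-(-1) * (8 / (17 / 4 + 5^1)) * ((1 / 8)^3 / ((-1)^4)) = 1/592 = 0.00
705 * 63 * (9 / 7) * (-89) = -5082345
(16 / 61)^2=256/3721 = 0.07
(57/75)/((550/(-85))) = -323/2750 = -0.12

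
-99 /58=-1.71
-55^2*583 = -1763575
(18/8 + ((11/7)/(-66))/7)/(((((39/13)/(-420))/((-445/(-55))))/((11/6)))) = -587845/126 = -4665.44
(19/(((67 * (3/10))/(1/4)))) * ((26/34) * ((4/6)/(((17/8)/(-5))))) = -49400/174267 = -0.28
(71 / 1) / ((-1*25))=-2.84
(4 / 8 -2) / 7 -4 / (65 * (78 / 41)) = -8753/35490 = -0.25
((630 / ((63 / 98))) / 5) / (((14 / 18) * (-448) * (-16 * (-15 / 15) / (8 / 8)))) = -9/256 = -0.04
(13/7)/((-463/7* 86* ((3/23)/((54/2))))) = -2691/39818 = -0.07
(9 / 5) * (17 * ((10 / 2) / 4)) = 153/4 = 38.25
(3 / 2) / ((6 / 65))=16.25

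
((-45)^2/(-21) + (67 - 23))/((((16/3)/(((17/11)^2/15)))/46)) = -2439449/33880 = -72.00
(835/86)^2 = 697225/7396 = 94.27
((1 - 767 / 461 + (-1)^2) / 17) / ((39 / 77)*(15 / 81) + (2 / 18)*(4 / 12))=322245/2131664 = 0.15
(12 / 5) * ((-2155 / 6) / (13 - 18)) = 862/5 = 172.40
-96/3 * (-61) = 1952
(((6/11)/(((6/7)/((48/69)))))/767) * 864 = 96768/194051 = 0.50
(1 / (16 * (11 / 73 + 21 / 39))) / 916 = 949/9585024 = 0.00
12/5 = 2.40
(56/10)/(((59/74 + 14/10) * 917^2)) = 296/97663251 = 0.00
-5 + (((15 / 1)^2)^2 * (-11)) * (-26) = 14478745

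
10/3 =3.33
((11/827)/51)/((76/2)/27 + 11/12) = 396/3528809 = 0.00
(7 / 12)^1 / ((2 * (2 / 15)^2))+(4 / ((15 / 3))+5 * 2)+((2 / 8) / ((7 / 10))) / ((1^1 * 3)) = 91813/3360 = 27.33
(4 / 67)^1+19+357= 25196/67 = 376.06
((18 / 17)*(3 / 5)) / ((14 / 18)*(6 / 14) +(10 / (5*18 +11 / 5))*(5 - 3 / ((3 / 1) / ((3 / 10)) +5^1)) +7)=37341/461635 = 0.08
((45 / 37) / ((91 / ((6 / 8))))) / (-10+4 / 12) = -405/390572 = 0.00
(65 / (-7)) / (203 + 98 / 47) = -3055/67473 = -0.05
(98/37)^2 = 9604/1369 = 7.02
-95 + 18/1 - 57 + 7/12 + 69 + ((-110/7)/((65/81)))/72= -64.69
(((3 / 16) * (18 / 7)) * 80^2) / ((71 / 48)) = 1036800/497 = 2086.12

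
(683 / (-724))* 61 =-41663/724 = -57.55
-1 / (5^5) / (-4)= 1/12500 = 0.00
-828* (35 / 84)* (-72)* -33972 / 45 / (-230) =407664/5 = 81532.80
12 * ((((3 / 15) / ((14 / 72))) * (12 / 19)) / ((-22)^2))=1296/80465 = 0.02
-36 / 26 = -18/13 = -1.38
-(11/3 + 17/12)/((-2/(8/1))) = 61/3 = 20.33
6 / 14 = 3/7 = 0.43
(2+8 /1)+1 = 11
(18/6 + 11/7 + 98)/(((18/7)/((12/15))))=1436/45 = 31.91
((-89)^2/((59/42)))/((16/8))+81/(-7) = 1159608/413 = 2807.77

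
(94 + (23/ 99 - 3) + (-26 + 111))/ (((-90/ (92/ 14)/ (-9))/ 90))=10422.88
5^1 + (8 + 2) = 15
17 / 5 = 3.40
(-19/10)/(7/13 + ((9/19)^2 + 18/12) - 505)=89167/23593455 = 0.00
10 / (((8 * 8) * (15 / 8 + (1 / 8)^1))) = 5/64 = 0.08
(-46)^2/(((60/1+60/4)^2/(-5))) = -2116/1125 = -1.88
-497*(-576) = 286272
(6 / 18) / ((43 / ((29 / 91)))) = 29/11739 = 0.00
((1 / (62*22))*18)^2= 81/465124 = 0.00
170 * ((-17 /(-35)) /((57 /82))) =47396/399 = 118.79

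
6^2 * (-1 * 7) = -252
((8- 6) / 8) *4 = 1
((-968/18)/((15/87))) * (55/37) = -154396/333 = -463.65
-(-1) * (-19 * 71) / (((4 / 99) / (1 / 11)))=-12141/4 = -3035.25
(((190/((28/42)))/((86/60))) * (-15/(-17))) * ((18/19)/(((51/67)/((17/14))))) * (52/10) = 7055100/5117 = 1378.76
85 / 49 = 1.73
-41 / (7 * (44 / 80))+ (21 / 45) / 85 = -1044961/98175 = -10.64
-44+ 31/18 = -761/18 = -42.28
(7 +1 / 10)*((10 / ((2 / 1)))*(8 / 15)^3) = 18176/3375 = 5.39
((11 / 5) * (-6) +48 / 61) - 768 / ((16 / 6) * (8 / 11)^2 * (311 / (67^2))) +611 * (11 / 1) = -218312887/189710 = -1150.77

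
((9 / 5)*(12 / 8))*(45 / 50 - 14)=-35.37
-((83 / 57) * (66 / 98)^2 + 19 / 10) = -1168051/456190 = -2.56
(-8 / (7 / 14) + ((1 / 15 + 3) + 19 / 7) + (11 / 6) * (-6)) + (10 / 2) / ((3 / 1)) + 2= -1843/105 = -17.55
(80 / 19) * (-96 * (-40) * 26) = 7987200/19 = 420378.95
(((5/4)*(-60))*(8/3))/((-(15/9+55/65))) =3900/49 = 79.59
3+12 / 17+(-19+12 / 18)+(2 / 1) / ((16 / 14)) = -2627/204 = -12.88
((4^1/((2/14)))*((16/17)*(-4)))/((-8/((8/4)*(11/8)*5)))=3080/17 = 181.18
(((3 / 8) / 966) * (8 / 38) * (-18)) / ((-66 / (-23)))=-3/5852 = 0.00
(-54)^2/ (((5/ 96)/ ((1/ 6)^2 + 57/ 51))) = 5450976/85 = 64129.13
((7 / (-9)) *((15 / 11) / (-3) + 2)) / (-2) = 119/198 = 0.60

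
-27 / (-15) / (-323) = -9/1615 = -0.01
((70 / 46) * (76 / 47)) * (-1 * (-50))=133000/1081 = 123.03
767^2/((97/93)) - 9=54710004/97 = 564020.66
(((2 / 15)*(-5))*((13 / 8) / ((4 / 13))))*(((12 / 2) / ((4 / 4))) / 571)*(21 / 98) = -507/63952 = -0.01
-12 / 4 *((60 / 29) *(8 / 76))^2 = -43200/303601 = -0.14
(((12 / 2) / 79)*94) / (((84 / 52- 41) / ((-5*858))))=3931785/5056 = 777.65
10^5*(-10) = -1000000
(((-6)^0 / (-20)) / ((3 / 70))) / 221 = -7/1326 = -0.01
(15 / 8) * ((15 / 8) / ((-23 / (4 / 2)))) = -225/736 = -0.31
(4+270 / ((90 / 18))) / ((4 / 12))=174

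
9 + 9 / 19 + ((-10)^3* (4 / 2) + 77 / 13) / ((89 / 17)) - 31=-8846342/21983 = -402.42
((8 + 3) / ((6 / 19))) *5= 174.17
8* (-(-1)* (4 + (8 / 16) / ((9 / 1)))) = 292/9 = 32.44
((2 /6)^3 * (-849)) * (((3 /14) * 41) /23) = -11603/966 = -12.01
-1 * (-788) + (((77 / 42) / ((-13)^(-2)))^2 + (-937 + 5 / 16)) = 13802113/144 = 95848.01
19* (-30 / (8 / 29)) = -2066.25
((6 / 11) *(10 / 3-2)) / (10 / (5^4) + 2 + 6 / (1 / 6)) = 125/6534 = 0.02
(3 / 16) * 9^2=243/16 = 15.19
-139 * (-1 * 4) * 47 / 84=6533/21 = 311.10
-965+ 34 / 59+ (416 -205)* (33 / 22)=-76455/118 = -647.92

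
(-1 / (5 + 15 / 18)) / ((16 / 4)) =-3/70 = -0.04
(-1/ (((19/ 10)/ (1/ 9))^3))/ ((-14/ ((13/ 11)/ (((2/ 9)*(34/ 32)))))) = 52000/727252911 = 0.00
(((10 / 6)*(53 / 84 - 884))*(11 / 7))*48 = -16324660/147 = -111052.11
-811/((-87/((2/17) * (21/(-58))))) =-0.40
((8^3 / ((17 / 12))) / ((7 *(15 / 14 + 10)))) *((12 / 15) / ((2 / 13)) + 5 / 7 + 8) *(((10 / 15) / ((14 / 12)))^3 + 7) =173543424/372155 = 466.32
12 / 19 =0.63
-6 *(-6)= 36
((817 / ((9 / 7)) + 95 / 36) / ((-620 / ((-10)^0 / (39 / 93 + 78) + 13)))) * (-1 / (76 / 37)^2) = 21653473/6821760 = 3.17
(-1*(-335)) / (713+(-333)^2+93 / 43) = 14405/4798979 = 0.00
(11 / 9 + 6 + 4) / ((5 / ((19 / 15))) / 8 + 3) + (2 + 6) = 53584/4779 = 11.21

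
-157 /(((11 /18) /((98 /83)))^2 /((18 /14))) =-628118064/833569 = -753.53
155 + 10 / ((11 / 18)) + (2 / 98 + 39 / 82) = 171.86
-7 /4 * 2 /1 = -7/2 = -3.50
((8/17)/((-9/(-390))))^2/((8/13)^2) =2856100/2601 = 1098.08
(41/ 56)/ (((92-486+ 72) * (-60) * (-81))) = -41/87635520 = 0.00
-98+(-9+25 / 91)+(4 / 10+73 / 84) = -575791/5460 = -105.46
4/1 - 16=-12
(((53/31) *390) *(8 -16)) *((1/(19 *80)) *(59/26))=-9381/1178 = -7.96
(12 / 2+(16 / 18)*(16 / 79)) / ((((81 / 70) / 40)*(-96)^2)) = 384475/16586208 = 0.02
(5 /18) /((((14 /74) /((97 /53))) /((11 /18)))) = 197395/120204 = 1.64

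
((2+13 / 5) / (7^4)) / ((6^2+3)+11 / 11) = 23/480200 = 0.00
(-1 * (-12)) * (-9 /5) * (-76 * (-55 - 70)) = -205200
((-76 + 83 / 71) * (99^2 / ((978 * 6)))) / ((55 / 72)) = -9467766/57865 = -163.62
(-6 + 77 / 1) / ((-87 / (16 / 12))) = -284/261 = -1.09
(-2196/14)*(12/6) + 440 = 884/7 = 126.29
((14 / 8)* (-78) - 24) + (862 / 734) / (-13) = -1532353/9542 = -160.59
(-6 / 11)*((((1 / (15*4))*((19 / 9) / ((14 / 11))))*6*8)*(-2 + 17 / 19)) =4/5 = 0.80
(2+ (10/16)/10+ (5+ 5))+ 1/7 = 1367/112 = 12.21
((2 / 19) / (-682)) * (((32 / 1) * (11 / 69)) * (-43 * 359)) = 493984/40641 = 12.15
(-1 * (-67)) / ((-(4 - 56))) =67/52 = 1.29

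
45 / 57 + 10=205/19 = 10.79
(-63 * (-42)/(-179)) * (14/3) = -12348/179 = -68.98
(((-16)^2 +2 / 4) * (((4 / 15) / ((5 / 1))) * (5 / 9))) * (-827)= -31426/5 = -6285.20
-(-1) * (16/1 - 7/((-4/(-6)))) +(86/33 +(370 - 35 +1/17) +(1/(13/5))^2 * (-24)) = 339.61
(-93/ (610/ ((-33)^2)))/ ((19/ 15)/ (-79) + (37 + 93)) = -24002649/18791782 = -1.28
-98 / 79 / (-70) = 7/395 = 0.02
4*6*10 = 240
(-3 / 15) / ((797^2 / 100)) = -20/635209 = 0.00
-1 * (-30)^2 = -900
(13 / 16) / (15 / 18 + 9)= 39/472 = 0.08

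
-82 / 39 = -2.10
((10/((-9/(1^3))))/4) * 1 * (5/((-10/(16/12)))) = 5/27 = 0.19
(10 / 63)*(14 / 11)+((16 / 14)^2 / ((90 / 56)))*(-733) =-2063428/3465 = -595.51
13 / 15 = 0.87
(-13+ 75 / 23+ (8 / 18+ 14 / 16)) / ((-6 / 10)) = 69715/4968 = 14.03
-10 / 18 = -5/9 = -0.56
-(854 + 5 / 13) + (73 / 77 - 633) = -1486.44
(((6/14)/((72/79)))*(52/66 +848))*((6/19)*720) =90750.10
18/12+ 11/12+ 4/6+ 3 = 73/12 = 6.08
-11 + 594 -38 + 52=597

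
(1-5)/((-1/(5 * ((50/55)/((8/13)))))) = 325/11 = 29.55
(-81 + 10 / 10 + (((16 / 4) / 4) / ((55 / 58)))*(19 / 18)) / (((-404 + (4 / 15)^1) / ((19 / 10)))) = 741931/1998480 = 0.37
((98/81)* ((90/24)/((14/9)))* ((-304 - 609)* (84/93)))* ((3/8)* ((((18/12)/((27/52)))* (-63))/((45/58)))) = 118060943/558 = 211578.75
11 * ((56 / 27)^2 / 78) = 17248/28431 = 0.61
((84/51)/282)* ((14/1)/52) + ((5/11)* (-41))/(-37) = 6407948/12682527 = 0.51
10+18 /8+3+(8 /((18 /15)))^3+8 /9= 33743/108 = 312.44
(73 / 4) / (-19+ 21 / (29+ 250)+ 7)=-1.53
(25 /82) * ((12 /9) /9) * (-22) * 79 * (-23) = 1998700/1107 = 1805.51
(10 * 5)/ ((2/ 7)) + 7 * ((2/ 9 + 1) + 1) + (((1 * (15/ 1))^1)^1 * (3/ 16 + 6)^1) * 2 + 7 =383.18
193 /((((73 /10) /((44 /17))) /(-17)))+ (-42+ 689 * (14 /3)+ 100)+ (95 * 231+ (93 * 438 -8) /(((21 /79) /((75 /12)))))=429941185/438 = 981600.88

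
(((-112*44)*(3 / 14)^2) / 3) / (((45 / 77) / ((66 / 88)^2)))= -363/5 = -72.60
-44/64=-11/16 = -0.69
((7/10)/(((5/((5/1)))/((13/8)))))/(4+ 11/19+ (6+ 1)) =1729/17600 = 0.10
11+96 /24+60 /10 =21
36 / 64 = 9/16 = 0.56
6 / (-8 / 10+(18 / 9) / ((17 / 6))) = -255/4 = -63.75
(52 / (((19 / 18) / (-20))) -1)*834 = -15628326/19 = -822543.47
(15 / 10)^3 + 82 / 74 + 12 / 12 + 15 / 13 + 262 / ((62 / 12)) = 6840765/119288 = 57.35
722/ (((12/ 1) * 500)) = 361/3000 = 0.12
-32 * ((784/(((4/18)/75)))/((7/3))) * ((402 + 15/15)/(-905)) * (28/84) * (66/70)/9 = 10213632/181 = 56428.91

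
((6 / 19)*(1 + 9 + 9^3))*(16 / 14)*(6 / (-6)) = -35472/133 = -266.71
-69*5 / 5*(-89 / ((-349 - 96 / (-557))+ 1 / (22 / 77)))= -6841074/384695 = -17.78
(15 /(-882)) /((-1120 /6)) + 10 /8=13721/10976 = 1.25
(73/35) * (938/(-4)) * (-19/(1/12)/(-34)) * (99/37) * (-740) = 110399652/17 = 6494097.18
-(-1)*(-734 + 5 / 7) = -5133/7 = -733.29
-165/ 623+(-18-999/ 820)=-9953157/510860 = -19.48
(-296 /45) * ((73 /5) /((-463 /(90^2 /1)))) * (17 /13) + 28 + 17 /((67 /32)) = 900580412/403273 = 2233.18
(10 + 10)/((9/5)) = 100/9 = 11.11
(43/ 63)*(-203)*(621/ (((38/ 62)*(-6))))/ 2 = 889111/76 = 11698.83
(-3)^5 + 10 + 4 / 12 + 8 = -674/3 = -224.67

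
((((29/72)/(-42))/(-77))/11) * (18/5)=29/711480 = 0.00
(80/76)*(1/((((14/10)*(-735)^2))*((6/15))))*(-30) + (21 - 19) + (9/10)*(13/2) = 7.85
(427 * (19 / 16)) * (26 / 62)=105469/496 = 212.64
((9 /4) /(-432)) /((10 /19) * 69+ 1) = -19/136128 = 0.00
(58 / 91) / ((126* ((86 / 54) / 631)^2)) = 935280189/1177813 = 794.08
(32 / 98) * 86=1376/49 = 28.08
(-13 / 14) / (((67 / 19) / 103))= -25441/938 = -27.12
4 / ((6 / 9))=6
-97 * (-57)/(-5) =-5529/5 = -1105.80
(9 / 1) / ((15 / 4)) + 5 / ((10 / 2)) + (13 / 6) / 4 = 473/120 = 3.94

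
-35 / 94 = -0.37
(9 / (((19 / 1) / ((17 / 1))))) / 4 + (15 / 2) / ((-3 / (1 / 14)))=244/133 = 1.83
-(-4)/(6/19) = 38/3 = 12.67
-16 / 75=-0.21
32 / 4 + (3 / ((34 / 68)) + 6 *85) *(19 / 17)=9940/17 = 584.71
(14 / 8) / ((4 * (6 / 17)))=119/96 = 1.24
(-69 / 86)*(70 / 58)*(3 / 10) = -1449/4988 = -0.29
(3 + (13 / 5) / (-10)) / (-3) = -137/150 = -0.91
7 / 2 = 3.50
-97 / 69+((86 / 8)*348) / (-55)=-263464/3795 = -69.42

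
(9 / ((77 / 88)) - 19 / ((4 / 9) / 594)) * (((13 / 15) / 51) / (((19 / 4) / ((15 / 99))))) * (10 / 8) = -17.20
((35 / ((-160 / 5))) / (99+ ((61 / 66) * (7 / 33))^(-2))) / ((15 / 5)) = -1276303/437649696 = 0.00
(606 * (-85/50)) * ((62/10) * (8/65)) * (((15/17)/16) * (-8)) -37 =100691/325 = 309.82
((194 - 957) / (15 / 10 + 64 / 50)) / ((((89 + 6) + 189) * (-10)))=3815/39476 = 0.10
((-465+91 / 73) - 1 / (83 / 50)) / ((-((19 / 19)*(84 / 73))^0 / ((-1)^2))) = 2813532/6059 = 464.36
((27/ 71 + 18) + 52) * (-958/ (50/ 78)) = -186697914/1775 = -105181.92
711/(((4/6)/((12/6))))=2133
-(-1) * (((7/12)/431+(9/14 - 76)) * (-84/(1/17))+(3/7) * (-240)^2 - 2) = 399124305/3017 = 132291.78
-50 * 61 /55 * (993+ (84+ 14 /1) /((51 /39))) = -11074550/187 = -59222.19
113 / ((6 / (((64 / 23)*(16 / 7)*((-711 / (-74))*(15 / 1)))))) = 17263.56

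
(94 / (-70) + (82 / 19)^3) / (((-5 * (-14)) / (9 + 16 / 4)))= 246681591/16804550 = 14.68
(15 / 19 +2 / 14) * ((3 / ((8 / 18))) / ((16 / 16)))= 837/133 = 6.29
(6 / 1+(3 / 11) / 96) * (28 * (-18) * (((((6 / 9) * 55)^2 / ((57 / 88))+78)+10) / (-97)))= 373117766/5529 = 67483.77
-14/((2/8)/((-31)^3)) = 1668296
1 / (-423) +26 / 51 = 3649/7191 = 0.51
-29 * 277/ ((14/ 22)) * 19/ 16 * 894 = -750466959/56 = -13401195.70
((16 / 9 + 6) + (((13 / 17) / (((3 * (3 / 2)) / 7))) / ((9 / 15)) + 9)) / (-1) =-8611/459 = -18.76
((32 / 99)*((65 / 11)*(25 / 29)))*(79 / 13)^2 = 24964000/410553 = 60.81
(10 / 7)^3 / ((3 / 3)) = 1000/343 = 2.92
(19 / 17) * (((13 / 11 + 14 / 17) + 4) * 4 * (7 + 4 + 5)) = 1365568/3179 = 429.56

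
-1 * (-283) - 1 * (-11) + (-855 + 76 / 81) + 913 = 28588/81 = 352.94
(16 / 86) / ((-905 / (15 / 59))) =-24/459197 = 0.00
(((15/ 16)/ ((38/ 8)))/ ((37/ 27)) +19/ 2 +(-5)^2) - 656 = -1747253/2812 = -621.36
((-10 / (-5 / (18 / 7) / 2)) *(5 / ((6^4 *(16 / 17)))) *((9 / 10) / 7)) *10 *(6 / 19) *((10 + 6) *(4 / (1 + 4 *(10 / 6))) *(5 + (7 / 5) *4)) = 32436/21413 = 1.51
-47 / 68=-0.69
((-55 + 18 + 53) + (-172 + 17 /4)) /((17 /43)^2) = -1122343/1156 = -970.88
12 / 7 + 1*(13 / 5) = 151/35 = 4.31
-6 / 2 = -3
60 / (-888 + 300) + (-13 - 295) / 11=-1377/49 = -28.10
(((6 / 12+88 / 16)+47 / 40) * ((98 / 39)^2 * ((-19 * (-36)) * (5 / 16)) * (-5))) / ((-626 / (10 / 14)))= 46759475/846352 = 55.25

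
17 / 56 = 0.30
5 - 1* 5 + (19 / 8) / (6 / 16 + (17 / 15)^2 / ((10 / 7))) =21375/11467 = 1.86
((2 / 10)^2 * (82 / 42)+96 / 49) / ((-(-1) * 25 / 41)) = 306967/91875 = 3.34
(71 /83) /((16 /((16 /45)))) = 71/3735 = 0.02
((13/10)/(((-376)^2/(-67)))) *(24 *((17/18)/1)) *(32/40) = -14807/1325400 = -0.01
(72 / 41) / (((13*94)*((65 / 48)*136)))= 216/27681355 = 0.00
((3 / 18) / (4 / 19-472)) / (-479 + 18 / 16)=19/25702029 = 0.00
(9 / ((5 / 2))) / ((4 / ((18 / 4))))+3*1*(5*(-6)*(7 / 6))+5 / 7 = -14033/140 = -100.24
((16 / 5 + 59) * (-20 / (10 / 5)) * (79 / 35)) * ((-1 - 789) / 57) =7763804/399 = 19458.16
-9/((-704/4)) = 9/176 = 0.05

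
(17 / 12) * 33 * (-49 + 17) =-1496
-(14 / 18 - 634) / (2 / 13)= 4115.94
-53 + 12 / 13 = -677/13 = -52.08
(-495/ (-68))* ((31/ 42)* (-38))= -97185/476 = -204.17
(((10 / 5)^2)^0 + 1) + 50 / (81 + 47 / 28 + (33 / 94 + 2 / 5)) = 1426934/548967 = 2.60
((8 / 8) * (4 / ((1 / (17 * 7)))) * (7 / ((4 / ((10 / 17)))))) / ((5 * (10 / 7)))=343/5 = 68.60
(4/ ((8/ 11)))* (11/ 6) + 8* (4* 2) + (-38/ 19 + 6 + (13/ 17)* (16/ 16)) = 16085/204 = 78.85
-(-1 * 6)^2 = -36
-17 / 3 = -5.67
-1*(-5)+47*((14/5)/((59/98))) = 65959/295 = 223.59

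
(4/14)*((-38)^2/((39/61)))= 645.30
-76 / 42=-38/21 = -1.81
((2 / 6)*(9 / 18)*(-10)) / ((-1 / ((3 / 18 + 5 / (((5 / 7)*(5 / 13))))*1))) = 551/18 = 30.61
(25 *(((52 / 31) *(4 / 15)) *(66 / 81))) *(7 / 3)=160160/7533 = 21.26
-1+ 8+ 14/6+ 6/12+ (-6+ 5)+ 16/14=9.98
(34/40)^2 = 289/400 = 0.72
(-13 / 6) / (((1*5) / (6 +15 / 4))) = -169/40 = -4.22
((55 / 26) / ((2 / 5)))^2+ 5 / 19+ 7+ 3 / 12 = 35.48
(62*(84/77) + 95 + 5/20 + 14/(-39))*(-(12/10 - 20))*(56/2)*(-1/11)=-183514226/23595 = -7777.67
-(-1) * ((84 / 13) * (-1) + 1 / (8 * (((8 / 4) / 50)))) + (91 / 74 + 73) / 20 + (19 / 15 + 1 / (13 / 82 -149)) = 115173953/70447260 = 1.63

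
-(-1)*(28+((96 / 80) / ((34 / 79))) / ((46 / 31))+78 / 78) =120737/3910 = 30.88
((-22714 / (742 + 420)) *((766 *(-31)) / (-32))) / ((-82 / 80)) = 16444105/1162 = 14151.55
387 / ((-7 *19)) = -387/133 = -2.91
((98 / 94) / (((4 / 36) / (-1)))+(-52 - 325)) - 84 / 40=-182587/470 = -388.48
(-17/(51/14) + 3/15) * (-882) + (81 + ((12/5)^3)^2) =65807859/15625 = 4211.70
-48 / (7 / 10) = -480/7 = -68.57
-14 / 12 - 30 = -187/6 = -31.17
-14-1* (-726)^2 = -527090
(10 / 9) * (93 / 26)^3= 446865/8788 = 50.85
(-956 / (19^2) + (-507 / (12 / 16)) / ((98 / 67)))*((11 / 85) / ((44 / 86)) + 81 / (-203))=243807965/3590867 = 67.90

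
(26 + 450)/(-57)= -476/57 = -8.35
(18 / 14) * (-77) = -99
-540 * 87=-46980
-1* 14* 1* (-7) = 98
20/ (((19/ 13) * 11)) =260/209 = 1.24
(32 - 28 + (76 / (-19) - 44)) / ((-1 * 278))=22/139 = 0.16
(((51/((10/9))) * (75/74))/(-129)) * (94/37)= -107865/117734 = -0.92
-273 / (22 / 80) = -10920/11 = -992.73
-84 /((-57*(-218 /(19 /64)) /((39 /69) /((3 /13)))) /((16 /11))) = -1183/165462 = -0.01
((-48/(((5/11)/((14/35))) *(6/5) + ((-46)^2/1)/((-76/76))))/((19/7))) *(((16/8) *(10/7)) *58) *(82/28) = 12555840/3093713 = 4.06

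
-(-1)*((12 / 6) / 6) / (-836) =-1/2508 = 0.00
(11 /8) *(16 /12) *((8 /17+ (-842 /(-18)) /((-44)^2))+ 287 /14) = 6218813/161568 = 38.49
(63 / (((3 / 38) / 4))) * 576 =1838592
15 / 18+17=107/6 = 17.83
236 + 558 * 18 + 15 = 10295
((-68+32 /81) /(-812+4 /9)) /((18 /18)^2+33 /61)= 83509/1544796 = 0.05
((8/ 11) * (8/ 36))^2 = 256/9801 = 0.03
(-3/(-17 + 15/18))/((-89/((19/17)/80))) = -171/5870440 = 0.00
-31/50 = -0.62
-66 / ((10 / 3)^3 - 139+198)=-0.69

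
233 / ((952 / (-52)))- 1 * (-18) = 1255/238 = 5.27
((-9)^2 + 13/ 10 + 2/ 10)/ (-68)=-165/136 = -1.21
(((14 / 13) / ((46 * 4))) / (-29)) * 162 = -567/17342 = -0.03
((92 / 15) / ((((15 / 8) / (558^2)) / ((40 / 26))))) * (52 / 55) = 407402496/275 = 1481463.62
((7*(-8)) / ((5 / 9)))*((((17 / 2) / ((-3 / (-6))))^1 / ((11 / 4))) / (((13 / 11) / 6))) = -205632/65 = -3163.57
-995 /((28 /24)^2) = -35820/49 = -731.02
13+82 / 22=16.73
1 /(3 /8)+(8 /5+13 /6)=6.43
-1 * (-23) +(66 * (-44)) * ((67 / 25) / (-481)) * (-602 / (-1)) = 117406511/12025 = 9763.54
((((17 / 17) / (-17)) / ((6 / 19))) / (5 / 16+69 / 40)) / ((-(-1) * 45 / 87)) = -4408/24939 = -0.18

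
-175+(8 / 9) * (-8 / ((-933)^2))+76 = -775605763/7834401 = -99.00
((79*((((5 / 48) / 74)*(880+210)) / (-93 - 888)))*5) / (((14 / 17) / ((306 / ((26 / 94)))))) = -134132125/161616 = -829.94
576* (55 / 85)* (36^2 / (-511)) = -8211456/8687 = -945.26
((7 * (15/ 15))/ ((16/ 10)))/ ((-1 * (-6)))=35/48 = 0.73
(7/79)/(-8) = -7/632 = -0.01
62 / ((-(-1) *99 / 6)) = 124/33 = 3.76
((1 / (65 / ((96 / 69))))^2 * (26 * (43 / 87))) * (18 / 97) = 528384/483625025 = 0.00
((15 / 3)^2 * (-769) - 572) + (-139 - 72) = -20008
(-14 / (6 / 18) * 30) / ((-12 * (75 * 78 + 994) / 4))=105/1711 = 0.06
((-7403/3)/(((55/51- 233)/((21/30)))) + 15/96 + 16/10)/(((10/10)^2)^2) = 870949/94624 = 9.20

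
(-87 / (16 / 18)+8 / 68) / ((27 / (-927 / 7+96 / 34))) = 68349595/145656 = 469.25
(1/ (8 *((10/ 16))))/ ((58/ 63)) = 63/290 = 0.22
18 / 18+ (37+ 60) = 98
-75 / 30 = -5/2 = -2.50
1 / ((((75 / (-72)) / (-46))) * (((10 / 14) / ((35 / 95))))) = 54096/2375 = 22.78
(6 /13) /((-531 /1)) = -2/2301 = 0.00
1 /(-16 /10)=-0.62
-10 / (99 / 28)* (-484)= 12320/9 = 1368.89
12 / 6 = 2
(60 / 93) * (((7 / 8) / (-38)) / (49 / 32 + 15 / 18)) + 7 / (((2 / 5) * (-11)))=-4698085/2941466 = -1.60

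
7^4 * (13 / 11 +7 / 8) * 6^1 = 1303743/44 = 29630.52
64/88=8/11 = 0.73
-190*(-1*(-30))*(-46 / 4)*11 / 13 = 721050/13 = 55465.38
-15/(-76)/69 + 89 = 155577/1748 = 89.00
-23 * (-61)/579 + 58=34985/579 = 60.42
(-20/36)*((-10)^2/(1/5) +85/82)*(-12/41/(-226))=-68475/189953 = -0.36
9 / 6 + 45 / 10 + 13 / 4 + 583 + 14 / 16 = 4745/8 = 593.12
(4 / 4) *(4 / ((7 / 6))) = 24/7 = 3.43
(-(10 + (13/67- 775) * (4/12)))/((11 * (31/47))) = 781798/22847 = 34.22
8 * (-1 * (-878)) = 7024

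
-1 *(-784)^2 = -614656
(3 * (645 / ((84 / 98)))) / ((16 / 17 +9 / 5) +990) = 383775/168766 = 2.27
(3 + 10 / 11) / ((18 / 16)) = 344/99 = 3.47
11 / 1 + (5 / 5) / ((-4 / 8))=9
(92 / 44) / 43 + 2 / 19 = 1383/8987 = 0.15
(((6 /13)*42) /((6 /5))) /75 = 0.22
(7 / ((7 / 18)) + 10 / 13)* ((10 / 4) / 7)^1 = 610/91 = 6.70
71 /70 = 1.01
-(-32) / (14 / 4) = 64/7 = 9.14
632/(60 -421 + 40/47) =-29704/16927 = -1.75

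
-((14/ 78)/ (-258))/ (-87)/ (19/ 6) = -7/2772081 = 0.00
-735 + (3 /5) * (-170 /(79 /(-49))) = -671.73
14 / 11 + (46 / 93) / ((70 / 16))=49618/35805 = 1.39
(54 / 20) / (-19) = -27/190 = -0.14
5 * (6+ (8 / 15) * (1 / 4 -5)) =52/3 = 17.33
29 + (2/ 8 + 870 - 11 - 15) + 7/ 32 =27951/32 = 873.47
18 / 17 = 1.06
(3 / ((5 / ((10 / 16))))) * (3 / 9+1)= 0.50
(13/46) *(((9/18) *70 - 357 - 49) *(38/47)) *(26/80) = -1191281/43240 = -27.55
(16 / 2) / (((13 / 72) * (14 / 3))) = 864/91 = 9.49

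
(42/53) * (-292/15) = -4088/265 = -15.43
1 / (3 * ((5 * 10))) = 1/150 = 0.01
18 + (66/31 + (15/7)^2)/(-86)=2341203/130634 = 17.92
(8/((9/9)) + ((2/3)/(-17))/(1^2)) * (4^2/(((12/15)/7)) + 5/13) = 740950/663 = 1117.57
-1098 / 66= -183/11 = -16.64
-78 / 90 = -13/15 = -0.87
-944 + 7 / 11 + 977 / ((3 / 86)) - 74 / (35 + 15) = 22326554/825 = 27062.49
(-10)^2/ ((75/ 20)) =80/3 = 26.67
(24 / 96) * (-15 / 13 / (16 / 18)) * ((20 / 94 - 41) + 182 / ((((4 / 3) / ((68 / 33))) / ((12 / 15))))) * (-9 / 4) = 115725591/860288 = 134.52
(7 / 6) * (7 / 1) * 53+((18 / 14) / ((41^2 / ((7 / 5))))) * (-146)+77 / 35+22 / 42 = 51233613/117670 = 435.40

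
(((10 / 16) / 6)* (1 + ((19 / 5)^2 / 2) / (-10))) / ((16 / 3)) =0.01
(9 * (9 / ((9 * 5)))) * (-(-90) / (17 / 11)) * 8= 14256/17 = 838.59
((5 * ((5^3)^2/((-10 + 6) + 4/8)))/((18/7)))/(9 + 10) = -78125/171 = -456.87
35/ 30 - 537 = -3215/6 = -535.83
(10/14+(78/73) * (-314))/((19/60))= -10264740/9709 = -1057.24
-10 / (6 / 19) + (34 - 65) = -188/3 = -62.67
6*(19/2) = 57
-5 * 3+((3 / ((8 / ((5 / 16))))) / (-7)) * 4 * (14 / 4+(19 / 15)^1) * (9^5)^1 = -8450727/448 = -18863.23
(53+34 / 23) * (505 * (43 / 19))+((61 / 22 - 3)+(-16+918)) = 607265333/9614 = 63164.69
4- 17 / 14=39/14 = 2.79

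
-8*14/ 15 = -112/15 = -7.47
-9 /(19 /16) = -144/19 = -7.58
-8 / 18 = -4/9 = -0.44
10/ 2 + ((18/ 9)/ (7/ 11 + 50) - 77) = -40082/557 = -71.96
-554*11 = -6094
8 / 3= 2.67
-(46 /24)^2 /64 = -529/9216 = -0.06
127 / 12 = 10.58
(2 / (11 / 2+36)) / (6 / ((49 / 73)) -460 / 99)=9702/864113 = 0.01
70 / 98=5/7 = 0.71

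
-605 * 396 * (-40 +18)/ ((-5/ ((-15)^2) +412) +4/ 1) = 237184200/18719 = 12670.77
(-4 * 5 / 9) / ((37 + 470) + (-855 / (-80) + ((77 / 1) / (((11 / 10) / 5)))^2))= -320/17714547 = 0.00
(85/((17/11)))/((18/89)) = 4895/18 = 271.94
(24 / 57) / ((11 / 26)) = 1.00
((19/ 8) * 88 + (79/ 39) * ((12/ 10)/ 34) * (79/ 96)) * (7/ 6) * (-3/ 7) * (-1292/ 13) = 421362259/40560 = 10388.62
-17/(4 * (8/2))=-17/16 = -1.06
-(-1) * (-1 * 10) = -10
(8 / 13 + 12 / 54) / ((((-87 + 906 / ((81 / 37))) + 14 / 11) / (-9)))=-29106/1266889 = -0.02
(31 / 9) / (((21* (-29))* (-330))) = 31/1808730 = 0.00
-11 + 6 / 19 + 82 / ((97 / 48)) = 55093/1843 = 29.89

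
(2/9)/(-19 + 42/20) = -20/1521 = -0.01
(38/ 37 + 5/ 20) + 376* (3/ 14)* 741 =61854075/1036 = 59704.71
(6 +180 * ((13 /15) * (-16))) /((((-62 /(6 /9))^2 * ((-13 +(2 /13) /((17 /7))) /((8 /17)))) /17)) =1467440/8242497 = 0.18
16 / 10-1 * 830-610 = -7192/5 = -1438.40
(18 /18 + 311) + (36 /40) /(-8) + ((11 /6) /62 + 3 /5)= 2325127/7440 = 312.52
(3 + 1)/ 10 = 2/5 = 0.40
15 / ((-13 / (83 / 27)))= -3.55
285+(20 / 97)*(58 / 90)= 248921/873 = 285.13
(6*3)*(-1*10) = -180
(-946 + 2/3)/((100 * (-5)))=709/375 = 1.89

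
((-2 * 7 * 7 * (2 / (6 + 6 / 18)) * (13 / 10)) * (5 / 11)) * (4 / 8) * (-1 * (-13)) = -24843/209 = -118.87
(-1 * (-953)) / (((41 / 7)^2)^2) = 2288153/2825761 = 0.81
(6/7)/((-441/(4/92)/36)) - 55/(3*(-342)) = 409271/8094114 = 0.05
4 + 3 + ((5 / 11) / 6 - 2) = 335/66 = 5.08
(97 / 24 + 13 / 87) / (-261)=-0.02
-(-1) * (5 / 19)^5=3125/2476099 = 0.00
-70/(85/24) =-19.76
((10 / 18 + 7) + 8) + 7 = 203/9 = 22.56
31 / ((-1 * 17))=-1.82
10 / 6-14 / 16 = 0.79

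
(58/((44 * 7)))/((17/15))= 435/2618 = 0.17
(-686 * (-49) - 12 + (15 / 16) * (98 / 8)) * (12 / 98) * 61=393681129/1568 = 251072.15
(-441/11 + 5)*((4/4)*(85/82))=-16405/451 = -36.37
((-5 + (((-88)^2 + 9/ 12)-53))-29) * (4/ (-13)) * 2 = -4712.46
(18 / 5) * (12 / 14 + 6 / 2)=486/35 = 13.89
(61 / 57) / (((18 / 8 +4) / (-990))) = -169.52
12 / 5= 2.40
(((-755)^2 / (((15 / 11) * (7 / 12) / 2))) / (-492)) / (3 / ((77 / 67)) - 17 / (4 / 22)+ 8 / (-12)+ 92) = -11035684/1681 = -6564.95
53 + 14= 67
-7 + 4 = -3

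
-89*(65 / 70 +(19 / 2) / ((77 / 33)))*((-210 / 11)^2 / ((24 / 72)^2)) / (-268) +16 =44284837/8107 = 5462.54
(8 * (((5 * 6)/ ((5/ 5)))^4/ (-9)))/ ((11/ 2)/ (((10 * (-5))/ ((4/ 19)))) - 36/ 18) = 342000000/961 = 355879.29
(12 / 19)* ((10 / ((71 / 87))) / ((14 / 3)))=15660/9443 = 1.66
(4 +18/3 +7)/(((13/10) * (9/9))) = 170/13 = 13.08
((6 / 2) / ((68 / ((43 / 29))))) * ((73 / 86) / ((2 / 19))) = 0.53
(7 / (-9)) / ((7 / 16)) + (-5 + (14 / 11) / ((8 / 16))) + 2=-221/99 = -2.23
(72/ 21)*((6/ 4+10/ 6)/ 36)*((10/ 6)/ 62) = 95/11718 = 0.01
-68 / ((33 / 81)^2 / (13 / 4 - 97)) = 4647375/121 = 38408.06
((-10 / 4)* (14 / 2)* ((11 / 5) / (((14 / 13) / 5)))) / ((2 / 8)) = -715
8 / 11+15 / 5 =41/11 = 3.73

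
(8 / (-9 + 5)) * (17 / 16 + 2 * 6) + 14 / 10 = -989/40 = -24.72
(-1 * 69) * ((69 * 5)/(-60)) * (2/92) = 69/8 = 8.62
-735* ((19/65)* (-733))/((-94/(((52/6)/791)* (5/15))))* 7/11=-682423/175263 = -3.89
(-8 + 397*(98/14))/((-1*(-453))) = 2771/453 = 6.12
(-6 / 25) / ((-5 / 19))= 114/125 = 0.91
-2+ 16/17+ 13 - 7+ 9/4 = 489/68 = 7.19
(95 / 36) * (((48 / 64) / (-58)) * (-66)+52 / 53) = 1071505/221328 = 4.84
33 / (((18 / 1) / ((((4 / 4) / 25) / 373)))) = 11/55950 = 0.00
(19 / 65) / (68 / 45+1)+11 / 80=29839/117520 = 0.25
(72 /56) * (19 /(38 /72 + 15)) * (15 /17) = 92340/66521 = 1.39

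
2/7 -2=-12/7 = -1.71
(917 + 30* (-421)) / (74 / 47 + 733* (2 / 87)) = -47894457/75340 = -635.71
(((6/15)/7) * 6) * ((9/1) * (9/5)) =972/175 = 5.55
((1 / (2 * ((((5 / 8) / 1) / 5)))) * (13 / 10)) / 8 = 0.65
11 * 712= 7832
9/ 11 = 0.82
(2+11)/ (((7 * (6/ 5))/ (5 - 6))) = -65/42 = -1.55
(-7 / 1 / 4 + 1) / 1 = -3/4 = -0.75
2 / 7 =0.29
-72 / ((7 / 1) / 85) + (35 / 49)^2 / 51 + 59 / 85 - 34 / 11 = -120494252/137445 = -876.67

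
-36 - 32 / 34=-628/17 = -36.94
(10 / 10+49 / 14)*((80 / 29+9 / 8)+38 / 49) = 476685/22736 = 20.97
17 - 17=0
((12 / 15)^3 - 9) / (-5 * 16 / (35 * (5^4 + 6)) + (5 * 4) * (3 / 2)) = -4686437/16561750 = -0.28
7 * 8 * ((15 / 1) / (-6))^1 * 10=-1400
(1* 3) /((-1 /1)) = -3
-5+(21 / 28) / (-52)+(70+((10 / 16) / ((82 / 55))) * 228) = 1369297/8528 = 160.56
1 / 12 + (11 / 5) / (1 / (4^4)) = 33797/60 = 563.28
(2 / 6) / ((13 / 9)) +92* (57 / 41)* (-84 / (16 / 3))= -1073586/533 = -2014.23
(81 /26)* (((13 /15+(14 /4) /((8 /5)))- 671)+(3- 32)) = -4516209/2080 = -2171.25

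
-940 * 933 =-877020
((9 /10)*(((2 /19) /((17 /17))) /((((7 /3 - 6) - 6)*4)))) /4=-27/44080 = 0.00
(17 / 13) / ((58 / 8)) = 68/377 = 0.18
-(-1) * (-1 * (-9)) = 9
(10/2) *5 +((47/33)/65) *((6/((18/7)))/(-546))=12548203/501930 = 25.00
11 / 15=0.73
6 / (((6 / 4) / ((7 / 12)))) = 7/3 = 2.33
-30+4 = -26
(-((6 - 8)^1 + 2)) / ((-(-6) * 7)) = 0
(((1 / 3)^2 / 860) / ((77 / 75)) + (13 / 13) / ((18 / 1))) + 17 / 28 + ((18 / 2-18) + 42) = 2006237/59598 = 33.66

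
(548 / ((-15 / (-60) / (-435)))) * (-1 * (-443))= -422409360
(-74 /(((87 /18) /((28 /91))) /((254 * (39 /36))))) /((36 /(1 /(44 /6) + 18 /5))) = -643763/4785 = -134.54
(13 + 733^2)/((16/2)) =268651/4 = 67162.75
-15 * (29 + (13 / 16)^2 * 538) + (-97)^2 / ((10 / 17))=6549017/640 = 10232.84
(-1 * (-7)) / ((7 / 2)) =2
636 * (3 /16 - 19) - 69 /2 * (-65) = -38889/4 = -9722.25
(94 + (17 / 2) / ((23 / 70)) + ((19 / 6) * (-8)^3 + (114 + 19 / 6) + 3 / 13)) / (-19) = 130685/1794 = 72.85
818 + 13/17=13919/17 = 818.76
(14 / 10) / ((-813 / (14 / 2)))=-49/4065 = -0.01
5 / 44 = 0.11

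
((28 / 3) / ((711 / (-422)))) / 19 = -11816/40527 = -0.29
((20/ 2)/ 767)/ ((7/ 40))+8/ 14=0.65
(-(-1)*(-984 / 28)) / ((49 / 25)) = -17.93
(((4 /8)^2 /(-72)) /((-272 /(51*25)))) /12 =25/18432 = 0.00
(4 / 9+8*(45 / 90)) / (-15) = -8/27 = -0.30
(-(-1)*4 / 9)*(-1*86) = -344/9 = -38.22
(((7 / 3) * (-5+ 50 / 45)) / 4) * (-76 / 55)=931/297 = 3.13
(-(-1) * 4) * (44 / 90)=88/45 = 1.96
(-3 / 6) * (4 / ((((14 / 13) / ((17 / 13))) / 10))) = -170/7 = -24.29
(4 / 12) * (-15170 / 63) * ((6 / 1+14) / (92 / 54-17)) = 303400/2891 = 104.95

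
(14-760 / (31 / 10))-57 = -8933/31 = -288.16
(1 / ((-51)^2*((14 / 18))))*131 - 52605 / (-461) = 106480306/932603 = 114.18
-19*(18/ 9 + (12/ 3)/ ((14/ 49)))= -304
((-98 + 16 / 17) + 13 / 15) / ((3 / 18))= -49058/85 = -577.15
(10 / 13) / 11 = 10/143 = 0.07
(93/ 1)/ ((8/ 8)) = 93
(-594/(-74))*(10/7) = 11.47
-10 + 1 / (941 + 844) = -17849/1785 = -10.00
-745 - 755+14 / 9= -13486/9 = -1498.44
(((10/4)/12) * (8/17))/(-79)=-5/4029 = 0.00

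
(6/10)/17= 3/85 = 0.04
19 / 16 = 1.19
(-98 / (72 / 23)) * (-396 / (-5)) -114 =-12967/5 = -2593.40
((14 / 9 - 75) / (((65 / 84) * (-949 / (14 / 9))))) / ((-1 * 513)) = -259112/854398935 = 0.00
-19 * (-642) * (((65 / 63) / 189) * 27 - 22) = -39184042/147 = -266558.11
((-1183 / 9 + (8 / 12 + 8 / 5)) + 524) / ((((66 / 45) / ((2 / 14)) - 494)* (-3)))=17767/65304 = 0.27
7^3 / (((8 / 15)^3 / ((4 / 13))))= 1157625/1664 = 695.69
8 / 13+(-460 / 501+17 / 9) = 30991/19539 = 1.59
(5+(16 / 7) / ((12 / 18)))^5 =714924299/16807 = 42537.29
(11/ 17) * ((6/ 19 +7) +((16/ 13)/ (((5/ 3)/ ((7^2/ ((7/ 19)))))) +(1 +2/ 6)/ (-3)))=12848429/188955 = 68.00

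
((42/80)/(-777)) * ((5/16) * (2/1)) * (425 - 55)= -5/32 = -0.16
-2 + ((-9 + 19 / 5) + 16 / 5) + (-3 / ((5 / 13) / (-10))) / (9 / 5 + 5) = 127/17 = 7.47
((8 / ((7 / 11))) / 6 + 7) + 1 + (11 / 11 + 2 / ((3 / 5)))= 14.43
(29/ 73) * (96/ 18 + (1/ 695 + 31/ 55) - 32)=-3472112/334851 = -10.37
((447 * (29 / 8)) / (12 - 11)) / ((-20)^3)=-12963/64000 = -0.20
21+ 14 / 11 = 245/11 = 22.27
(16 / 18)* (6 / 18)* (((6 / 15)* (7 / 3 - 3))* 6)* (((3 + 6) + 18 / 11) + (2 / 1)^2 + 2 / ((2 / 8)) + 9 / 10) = -27616/2475 = -11.16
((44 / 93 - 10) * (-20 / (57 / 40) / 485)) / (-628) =-35440/80728929 = 0.00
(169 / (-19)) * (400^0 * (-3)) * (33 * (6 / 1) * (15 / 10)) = 150579/19 = 7925.21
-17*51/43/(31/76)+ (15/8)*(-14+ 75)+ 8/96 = 65.03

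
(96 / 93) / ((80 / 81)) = 162/155 = 1.05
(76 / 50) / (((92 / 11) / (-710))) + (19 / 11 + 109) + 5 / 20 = -91371/5060 = -18.06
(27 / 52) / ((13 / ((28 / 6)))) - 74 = -24949/338 = -73.81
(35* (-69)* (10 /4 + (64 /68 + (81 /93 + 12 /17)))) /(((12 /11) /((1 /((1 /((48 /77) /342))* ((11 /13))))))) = -2635685/110143 = -23.93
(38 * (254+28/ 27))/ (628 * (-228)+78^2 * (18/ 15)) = -0.07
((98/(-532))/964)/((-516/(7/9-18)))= -1085/170119008 = 0.00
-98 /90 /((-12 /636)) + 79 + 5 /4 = 24833/180 = 137.96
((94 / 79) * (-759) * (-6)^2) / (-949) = 34.26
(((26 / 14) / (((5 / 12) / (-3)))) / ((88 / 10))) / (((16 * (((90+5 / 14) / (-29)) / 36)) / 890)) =2717793/2783 = 976.57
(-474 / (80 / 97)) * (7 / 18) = -53641/240 = -223.50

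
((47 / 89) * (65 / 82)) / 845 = 47/94874 = 0.00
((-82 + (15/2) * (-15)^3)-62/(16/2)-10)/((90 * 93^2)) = -1093/33480 = -0.03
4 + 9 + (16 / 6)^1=15.67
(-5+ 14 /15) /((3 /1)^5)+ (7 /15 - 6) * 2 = -40399/3645 = -11.08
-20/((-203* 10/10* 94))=10/9541 = 0.00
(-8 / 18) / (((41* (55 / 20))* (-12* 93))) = 4/1132461 = 0.00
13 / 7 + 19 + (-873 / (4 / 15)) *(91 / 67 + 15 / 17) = -58315976/7973 = -7314.18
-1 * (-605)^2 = -366025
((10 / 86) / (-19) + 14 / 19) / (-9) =-199/2451 = -0.08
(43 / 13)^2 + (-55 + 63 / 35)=-35709/845 = -42.26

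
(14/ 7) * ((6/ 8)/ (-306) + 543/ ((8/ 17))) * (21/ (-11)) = -823865/187 = -4405.70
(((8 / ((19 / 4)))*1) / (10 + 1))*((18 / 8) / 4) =18/209 = 0.09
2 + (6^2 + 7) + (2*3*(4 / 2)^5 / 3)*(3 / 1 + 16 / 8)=365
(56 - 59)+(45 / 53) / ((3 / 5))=-84/53 = -1.58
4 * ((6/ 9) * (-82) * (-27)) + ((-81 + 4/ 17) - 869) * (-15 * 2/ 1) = 584748/17 = 34396.94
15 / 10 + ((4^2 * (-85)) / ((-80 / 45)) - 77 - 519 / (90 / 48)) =4127/10 = 412.70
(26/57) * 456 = 208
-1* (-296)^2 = -87616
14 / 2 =7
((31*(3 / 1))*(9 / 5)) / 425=0.39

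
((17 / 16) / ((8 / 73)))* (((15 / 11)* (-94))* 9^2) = -70867305/704 = -100663.79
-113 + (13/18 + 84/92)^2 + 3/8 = -37690291/342792 = -109.95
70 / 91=10/13 = 0.77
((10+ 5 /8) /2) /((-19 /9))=-765/304 = -2.52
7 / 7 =1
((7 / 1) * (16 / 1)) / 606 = 56/303 = 0.18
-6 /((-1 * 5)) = 6/5 = 1.20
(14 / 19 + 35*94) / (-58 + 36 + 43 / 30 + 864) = 1875720/480757 = 3.90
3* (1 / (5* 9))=1/15 = 0.07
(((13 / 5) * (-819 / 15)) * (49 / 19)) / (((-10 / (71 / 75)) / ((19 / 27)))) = 4115657/168750 = 24.39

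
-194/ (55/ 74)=-14356/55 = -261.02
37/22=1.68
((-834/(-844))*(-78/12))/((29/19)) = -102999/24476 = -4.21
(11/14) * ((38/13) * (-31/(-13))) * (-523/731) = -3388517/864773 = -3.92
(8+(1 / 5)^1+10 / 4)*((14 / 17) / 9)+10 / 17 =1199/765 = 1.57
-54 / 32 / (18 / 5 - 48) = 45/1184 = 0.04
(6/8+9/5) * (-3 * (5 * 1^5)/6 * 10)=-255/4 = -63.75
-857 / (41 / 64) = -54848/41 = -1337.76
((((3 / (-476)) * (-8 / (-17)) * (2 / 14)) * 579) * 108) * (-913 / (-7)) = -3455.67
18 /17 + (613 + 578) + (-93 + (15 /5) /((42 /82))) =131485/119 = 1104.92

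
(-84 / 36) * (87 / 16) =-203/16 = -12.69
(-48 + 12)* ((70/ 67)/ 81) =-280/603 = -0.46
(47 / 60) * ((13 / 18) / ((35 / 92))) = 14053/9450 = 1.49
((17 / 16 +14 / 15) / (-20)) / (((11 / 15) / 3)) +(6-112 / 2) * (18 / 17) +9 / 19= -52.88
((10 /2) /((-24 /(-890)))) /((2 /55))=122375/24 = 5098.96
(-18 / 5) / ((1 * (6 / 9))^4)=-729/40 = -18.22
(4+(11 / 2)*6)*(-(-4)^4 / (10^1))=-4736/5 = -947.20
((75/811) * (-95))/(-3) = 2.93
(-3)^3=-27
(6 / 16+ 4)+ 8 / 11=449/88 = 5.10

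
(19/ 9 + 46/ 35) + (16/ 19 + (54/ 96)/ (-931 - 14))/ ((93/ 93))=408599/95760 = 4.27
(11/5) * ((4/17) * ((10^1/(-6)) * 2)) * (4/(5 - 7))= 176/51 = 3.45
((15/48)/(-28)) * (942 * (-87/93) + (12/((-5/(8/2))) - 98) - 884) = 18143/868 = 20.90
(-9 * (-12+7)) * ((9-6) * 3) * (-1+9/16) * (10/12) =-4725/32 = -147.66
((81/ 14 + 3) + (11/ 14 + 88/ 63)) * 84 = 921.33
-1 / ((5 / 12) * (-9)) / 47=0.01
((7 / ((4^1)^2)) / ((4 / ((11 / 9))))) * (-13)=-1001/576 = -1.74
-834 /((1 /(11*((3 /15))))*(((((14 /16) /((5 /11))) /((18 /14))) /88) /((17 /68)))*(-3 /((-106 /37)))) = -46677312/1813 = -25745.90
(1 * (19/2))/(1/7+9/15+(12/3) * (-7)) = -665/1908 = -0.35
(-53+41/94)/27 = -183/94 = -1.95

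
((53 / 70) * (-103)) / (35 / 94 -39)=2.02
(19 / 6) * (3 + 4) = 133/6 = 22.17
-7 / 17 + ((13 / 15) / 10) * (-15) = -291/170 = -1.71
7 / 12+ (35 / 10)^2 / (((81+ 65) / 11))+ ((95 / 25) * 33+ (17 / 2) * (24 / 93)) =35058349/271560 = 129.10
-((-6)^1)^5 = 7776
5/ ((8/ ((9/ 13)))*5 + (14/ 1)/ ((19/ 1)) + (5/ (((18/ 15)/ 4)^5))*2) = 23085/19270162 = 0.00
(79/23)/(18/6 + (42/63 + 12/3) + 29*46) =237/92575 = 0.00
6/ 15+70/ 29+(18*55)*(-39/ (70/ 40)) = -22390944/1015 = -22060.04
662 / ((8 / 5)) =1655/4 = 413.75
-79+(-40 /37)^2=-106551/1369 = -77.83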